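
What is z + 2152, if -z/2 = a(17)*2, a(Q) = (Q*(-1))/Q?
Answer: 2156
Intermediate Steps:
a(Q) = -1 (a(Q) = (-Q)/Q = -1)
z = 4 (z = -(-2)*2 = -2*(-2) = 4)
z + 2152 = 4 + 2152 = 2156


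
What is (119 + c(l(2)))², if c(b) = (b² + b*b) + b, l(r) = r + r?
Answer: 24025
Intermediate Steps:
l(r) = 2*r
c(b) = b + 2*b² (c(b) = (b² + b²) + b = 2*b² + b = b + 2*b²)
(119 + c(l(2)))² = (119 + (2*2)*(1 + 2*(2*2)))² = (119 + 4*(1 + 2*4))² = (119 + 4*(1 + 8))² = (119 + 4*9)² = (119 + 36)² = 155² = 24025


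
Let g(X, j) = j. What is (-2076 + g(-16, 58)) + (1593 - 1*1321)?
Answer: -1746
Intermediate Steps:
(-2076 + g(-16, 58)) + (1593 - 1*1321) = (-2076 + 58) + (1593 - 1*1321) = -2018 + (1593 - 1321) = -2018 + 272 = -1746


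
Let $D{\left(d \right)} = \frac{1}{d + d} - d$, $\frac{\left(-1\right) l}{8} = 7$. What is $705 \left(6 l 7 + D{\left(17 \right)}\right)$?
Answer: $- \frac{56784225}{34} \approx -1.6701 \cdot 10^{6}$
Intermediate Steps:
$l = -56$ ($l = \left(-8\right) 7 = -56$)
$D{\left(d \right)} = \frac{1}{2 d} - d$
$705 \left(6 l 7 + D{\left(17 \right)}\right) = 705 \left(6 \left(-56\right) 7 + \left(\frac{1}{2 \cdot 17} - 17\right)\right) = 705 \left(\left(-336\right) 7 + \left(\frac{1}{2} \cdot \frac{1}{17} - 17\right)\right) = 705 \left(-2352 + \left(\frac{1}{34} - 17\right)\right) = 705 \left(-2352 - \frac{577}{34}\right) = 705 \left(- \frac{80545}{34}\right) = - \frac{56784225}{34}$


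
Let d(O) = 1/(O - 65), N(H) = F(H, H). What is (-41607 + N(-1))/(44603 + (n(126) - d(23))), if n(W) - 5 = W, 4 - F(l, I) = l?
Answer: -1747284/1878829 ≈ -0.92999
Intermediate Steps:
F(l, I) = 4 - l
n(W) = 5 + W
N(H) = 4 - H
d(O) = 1/(-65 + O)
(-41607 + N(-1))/(44603 + (n(126) - d(23))) = (-41607 + (4 - 1*(-1)))/(44603 + ((5 + 126) - 1/(-65 + 23))) = (-41607 + (4 + 1))/(44603 + (131 - 1/(-42))) = (-41607 + 5)/(44603 + (131 - 1*(-1/42))) = -41602/(44603 + (131 + 1/42)) = -41602/(44603 + 5503/42) = -41602/1878829/42 = -41602*42/1878829 = -1747284/1878829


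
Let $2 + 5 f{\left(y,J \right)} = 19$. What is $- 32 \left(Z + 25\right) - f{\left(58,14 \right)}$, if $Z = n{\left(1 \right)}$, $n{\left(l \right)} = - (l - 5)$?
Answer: $- \frac{4657}{5} \approx -931.4$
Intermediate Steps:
$f{\left(y,J \right)} = \frac{17}{5}$ ($f{\left(y,J \right)} = - \frac{2}{5} + \frac{1}{5} \cdot 19 = - \frac{2}{5} + \frac{19}{5} = \frac{17}{5}$)
$n{\left(l \right)} = 5 - l$ ($n{\left(l \right)} = - (-5 + l) = 5 - l$)
$Z = 4$ ($Z = 5 - 1 = 4$)
$- 32 \left(Z + 25\right) - f{\left(58,14 \right)} = - 32 \left(4 + 25\right) - \frac{17}{5} = \left(-32\right) 29 - \frac{17}{5} = -928 - \frac{17}{5} = - \frac{4657}{5}$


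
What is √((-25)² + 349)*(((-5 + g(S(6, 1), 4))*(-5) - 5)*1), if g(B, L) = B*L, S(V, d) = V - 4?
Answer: -20*√974 ≈ -624.18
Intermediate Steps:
S(V, d) = -4 + V
√((-25)² + 349)*(((-5 + g(S(6, 1), 4))*(-5) - 5)*1) = √((-25)² + 349)*(((-5 + (-4 + 6)*4)*(-5) - 5)*1) = √(625 + 349)*(((-5 + 2*4)*(-5) - 5)*1) = √974*(((-5 + 8)*(-5) - 5)*1) = √974*((3*(-5) - 5)*1) = √974*((-15 - 5)*1) = √974*(-20*1) = √974*(-20) = -20*√974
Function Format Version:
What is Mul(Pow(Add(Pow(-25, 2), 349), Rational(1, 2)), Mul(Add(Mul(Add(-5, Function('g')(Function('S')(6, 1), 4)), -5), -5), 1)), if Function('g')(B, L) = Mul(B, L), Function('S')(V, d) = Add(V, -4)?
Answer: Mul(-20, Pow(974, Rational(1, 2))) ≈ -624.18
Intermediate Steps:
Function('S')(V, d) = Add(-4, V)
Mul(Pow(Add(Pow(-25, 2), 349), Rational(1, 2)), Mul(Add(Mul(Add(-5, Function('g')(Function('S')(6, 1), 4)), -5), -5), 1)) = Mul(Pow(Add(Pow(-25, 2), 349), Rational(1, 2)), Mul(Add(Mul(Add(-5, Mul(Add(-4, 6), 4)), -5), -5), 1)) = Mul(Pow(Add(625, 349), Rational(1, 2)), Mul(Add(Mul(Add(-5, Mul(2, 4)), -5), -5), 1)) = Mul(Pow(974, Rational(1, 2)), Mul(Add(Mul(Add(-5, 8), -5), -5), 1)) = Mul(Pow(974, Rational(1, 2)), Mul(Add(Mul(3, -5), -5), 1)) = Mul(Pow(974, Rational(1, 2)), Mul(Add(-15, -5), 1)) = Mul(Pow(974, Rational(1, 2)), Mul(-20, 1)) = Mul(Pow(974, Rational(1, 2)), -20) = Mul(-20, Pow(974, Rational(1, 2)))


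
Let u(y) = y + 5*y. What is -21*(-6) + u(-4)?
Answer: 102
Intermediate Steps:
u(y) = 6*y
-21*(-6) + u(-4) = -21*(-6) + 6*(-4) = 126 - 24 = 102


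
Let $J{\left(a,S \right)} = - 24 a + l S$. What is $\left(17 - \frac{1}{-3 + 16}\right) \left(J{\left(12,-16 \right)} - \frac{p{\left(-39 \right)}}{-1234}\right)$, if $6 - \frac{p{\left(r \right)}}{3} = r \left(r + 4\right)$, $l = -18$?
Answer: $- \frac{448470}{8021} \approx -55.912$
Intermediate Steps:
$p{\left(r \right)} = 18 - 3 r \left(4 + r\right)$ ($p{\left(r \right)} = 18 - 3 r \left(r + 4\right) = 18 - 3 r \left(4 + r\right)$)
$J{\left(a,S \right)} = - 24 a - 18 S$
$\left(17 - \frac{1}{-3 + 16}\right) \left(J{\left(12,-16 \right)} - \frac{p{\left(-39 \right)}}{-1234}\right) = \left(17 - \frac{1}{-3 + 16}\right) \left(\left(\left(-24\right) 12 - -288\right) - \frac{18 - -468 - 3 \left(-39\right)^{2}}{-1234}\right) = \left(17 - \frac{1}{13}\right) \left(\left(-288 + 288\right) - \left(18 + 468 - 4563\right) \left(- \frac{1}{1234}\right)\right) = \left(17 - \frac{1}{13}\right) \left(0 - \left(18 + 468 - 4563\right) \left(- \frac{1}{1234}\right)\right) = \left(17 - \frac{1}{13}\right) \left(0 - \left(-4077\right) \left(- \frac{1}{1234}\right)\right) = \frac{220 \left(0 - \frac{4077}{1234}\right)}{13} = \frac{220}{13} \left(- \frac{4077}{1234}\right) = - \frac{448470}{8021}$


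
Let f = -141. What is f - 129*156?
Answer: -20265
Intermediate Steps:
f - 129*156 = -141 - 129*156 = -141 - 20124 = -20265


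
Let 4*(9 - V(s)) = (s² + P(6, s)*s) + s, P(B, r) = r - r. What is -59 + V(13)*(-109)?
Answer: 7839/2 ≈ 3919.5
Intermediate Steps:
P(B, r) = 0
V(s) = 9 - s/4 - s²/4 (V(s) = 9 - ((s² + 0*s) + s)/4 = 9 - ((s² + 0) + s)/4 = 9 - (s² + s)/4 = 9 - (s + s²)/4 = 9 + (-s/4 - s²/4) = 9 - s/4 - s²/4)
-59 + V(13)*(-109) = -59 + (9 - ¼*13 - ¼*13²)*(-109) = -59 + (9 - 13/4 - ¼*169)*(-109) = -59 + (9 - 13/4 - 169/4)*(-109) = -59 - 73/2*(-109) = -59 + 7957/2 = 7839/2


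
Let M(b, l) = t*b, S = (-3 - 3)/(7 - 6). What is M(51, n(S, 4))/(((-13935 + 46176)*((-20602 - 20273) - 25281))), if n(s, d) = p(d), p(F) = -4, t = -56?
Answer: 238/177744633 ≈ 1.3390e-6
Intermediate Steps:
S = -6 (S = -6/1 = -6*1 = -6)
n(s, d) = -4
M(b, l) = -56*b
M(51, n(S, 4))/(((-13935 + 46176)*((-20602 - 20273) - 25281))) = (-56*51)/(((-13935 + 46176)*((-20602 - 20273) - 25281))) = -2856*1/(32241*(-40875 - 25281)) = -2856/(32241*(-66156)) = -2856/(-2132935596) = -2856*(-1/2132935596) = 238/177744633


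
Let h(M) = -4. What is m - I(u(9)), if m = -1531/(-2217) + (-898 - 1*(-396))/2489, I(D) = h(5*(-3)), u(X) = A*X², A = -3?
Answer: 24770177/5518113 ≈ 4.4889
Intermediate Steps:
u(X) = -3*X²
I(D) = -4
m = 2697725/5518113 (m = -1531*(-1/2217) + (-898 + 396)*(1/2489) = 1531/2217 - 502*1/2489 = 1531/2217 - 502/2489 = 2697725/5518113 ≈ 0.48889)
m - I(u(9)) = 2697725/5518113 - 1*(-4) = 2697725/5518113 + 4 = 24770177/5518113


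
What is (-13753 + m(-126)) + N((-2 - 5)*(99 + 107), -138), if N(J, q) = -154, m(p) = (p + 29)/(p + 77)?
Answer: -681346/49 ≈ -13905.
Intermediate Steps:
m(p) = (29 + p)/(77 + p)
(-13753 + m(-126)) + N((-2 - 5)*(99 + 107), -138) = (-13753 + (29 - 126)/(77 - 126)) - 154 = (-13753 - 97/(-49)) - 154 = (-13753 - 1/49*(-97)) - 154 = (-13753 + 97/49) - 154 = -673800/49 - 154 = -681346/49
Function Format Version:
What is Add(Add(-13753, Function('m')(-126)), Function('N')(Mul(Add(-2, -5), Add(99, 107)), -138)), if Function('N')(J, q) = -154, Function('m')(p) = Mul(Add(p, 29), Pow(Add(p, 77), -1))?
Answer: Rational(-681346, 49) ≈ -13905.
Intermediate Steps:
Function('m')(p) = Mul(Pow(Add(77, p), -1), Add(29, p)) (Function('m')(p) = Mul(Add(29, p), Pow(Add(77, p), -1)) = Mul(Pow(Add(77, p), -1), Add(29, p)))
Add(Add(-13753, Function('m')(-126)), Function('N')(Mul(Add(-2, -5), Add(99, 107)), -138)) = Add(Add(-13753, Mul(Pow(Add(77, -126), -1), Add(29, -126))), -154) = Add(Add(-13753, Mul(Pow(-49, -1), -97)), -154) = Add(Add(-13753, Mul(Rational(-1, 49), -97)), -154) = Add(Add(-13753, Rational(97, 49)), -154) = Add(Rational(-673800, 49), -154) = Rational(-681346, 49)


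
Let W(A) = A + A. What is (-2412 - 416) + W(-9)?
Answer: -2846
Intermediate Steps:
W(A) = 2*A
(-2412 - 416) + W(-9) = (-2412 - 416) + 2*(-9) = -2828 - 18 = -2846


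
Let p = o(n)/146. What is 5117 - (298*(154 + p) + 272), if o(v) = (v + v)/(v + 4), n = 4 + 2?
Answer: -14983049/365 ≈ -41049.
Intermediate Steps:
n = 6
o(v) = 2*v/(4 + v) (o(v) = (2*v)/(4 + v) = 2*v/(4 + v))
p = 3/365 (p = (2*6/(4 + 6))/146 = (2*6/10)*(1/146) = (2*6*(1/10))*(1/146) = (6/5)*(1/146) = 3/365 ≈ 0.0082192)
5117 - (298*(154 + p) + 272) = 5117 - (298*(154 + 3/365) + 272) = 5117 - (298*(56213/365) + 272) = 5117 - (16751474/365 + 272) = 5117 - 1*16850754/365 = 5117 - 16850754/365 = -14983049/365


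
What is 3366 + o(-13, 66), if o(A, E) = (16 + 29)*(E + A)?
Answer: 5751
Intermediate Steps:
o(A, E) = 45*A + 45*E (o(A, E) = 45*(A + E) = 45*A + 45*E)
3366 + o(-13, 66) = 3366 + (45*(-13) + 45*66) = 3366 + (-585 + 2970) = 3366 + 2385 = 5751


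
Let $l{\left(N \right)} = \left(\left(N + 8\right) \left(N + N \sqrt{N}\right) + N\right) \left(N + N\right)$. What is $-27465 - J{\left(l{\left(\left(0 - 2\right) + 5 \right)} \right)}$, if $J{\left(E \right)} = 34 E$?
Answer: $-34809 - 6732 \sqrt{3} \approx -46469.0$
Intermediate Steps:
$l{\left(N \right)} = 2 N \left(N + \left(8 + N\right) \left(N + N^{\frac{3}{2}}\right)\right)$ ($l{\left(N \right)} = \left(\left(8 + N\right) \left(N + N^{\frac{3}{2}}\right) + N\right) 2 N = \left(N + \left(8 + N\right) \left(N + N^{\frac{3}{2}}\right)\right) 2 N = 2 N \left(N + \left(8 + N\right) \left(N + N^{\frac{3}{2}}\right)\right)$)
$-27465 - J{\left(l{\left(\left(0 - 2\right) + 5 \right)} \right)} = -27465 - 34 \left(2 \left(\left(0 - 2\right) + 5\right)^{3} + 2 \left(\left(0 - 2\right) + 5\right)^{\frac{7}{2}} + 16 \left(\left(0 - 2\right) + 5\right)^{\frac{5}{2}} + 18 \left(\left(0 - 2\right) + 5\right)^{2}\right) = -27465 - 34 \left(2 \left(-2 + 5\right)^{3} + 2 \left(-2 + 5\right)^{\frac{7}{2}} + 16 \left(-2 + 5\right)^{\frac{5}{2}} + 18 \left(-2 + 5\right)^{2}\right) = -27465 - 34 \left(2 \cdot 3^{3} + 2 \cdot 3^{\frac{7}{2}} + 16 \cdot 3^{\frac{5}{2}} + 18 \cdot 3^{2}\right) = -27465 - 34 \left(2 \cdot 27 + 2 \cdot 27 \sqrt{3} + 16 \cdot 9 \sqrt{3} + 18 \cdot 9\right) = -27465 - 34 \left(54 + 54 \sqrt{3} + 144 \sqrt{3} + 162\right) = -27465 - 34 \left(216 + 198 \sqrt{3}\right) = -27465 - \left(7344 + 6732 \sqrt{3}\right) = -34809 - 6732 \sqrt{3}$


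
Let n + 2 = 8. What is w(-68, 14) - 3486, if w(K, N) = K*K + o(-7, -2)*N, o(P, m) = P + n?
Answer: 1124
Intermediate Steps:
n = 6 (n = -2 + 8 = 6)
o(P, m) = 6 + P (o(P, m) = P + 6 = 6 + P)
w(K, N) = K² - N (w(K, N) = K*K + (6 - 7)*N = K² - N)
w(-68, 14) - 3486 = ((-68)² - 1*14) - 3486 = (4624 - 14) - 3486 = 4610 - 3486 = 1124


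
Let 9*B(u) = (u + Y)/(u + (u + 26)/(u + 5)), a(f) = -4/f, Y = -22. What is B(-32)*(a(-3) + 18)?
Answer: 522/143 ≈ 3.6503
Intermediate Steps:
B(u) = (-22 + u)/(9*(u + (26 + u)/(5 + u))) (B(u) = ((u - 22)/(u + (u + 26)/(u + 5)))/9 = ((-22 + u)/(u + (26 + u)/(5 + u)))/9 = (-22 + u)/(9*(u + (26 + u)/(5 + u))))
B(-32)*(a(-3) + 18) = ((-110 + (-32)**2 - 17*(-32))/(9*(26 + (-32)**2 + 6*(-32))))*(-4/(-3) + 18) = ((-110 + 1024 + 544)/(9*(26 + 1024 - 192)))*(-4*(-1/3) + 18) = ((1/9)*1458/858)*(4/3 + 18) = ((1/9)*(1/858)*1458)*(58/3) = (27/143)*(58/3) = 522/143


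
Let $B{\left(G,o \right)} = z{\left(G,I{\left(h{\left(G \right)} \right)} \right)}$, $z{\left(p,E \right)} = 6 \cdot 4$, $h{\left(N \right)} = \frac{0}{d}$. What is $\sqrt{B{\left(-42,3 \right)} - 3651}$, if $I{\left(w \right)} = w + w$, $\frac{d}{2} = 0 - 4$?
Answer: $3 i \sqrt{403} \approx 60.225 i$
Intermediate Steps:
$d = -8$ ($d = 2 \left(0 - 4\right) = 2 \left(-4\right) = -8$)
$h{\left(N \right)} = 0$ ($h{\left(N \right)} = \frac{0}{-8} = 0 \left(- \frac{1}{8}\right) = 0$)
$I{\left(w \right)} = 2 w$
$z{\left(p,E \right)} = 24$
$B{\left(G,o \right)} = 24$
$\sqrt{B{\left(-42,3 \right)} - 3651} = \sqrt{24 - 3651} = \sqrt{-3627} = 3 i \sqrt{403}$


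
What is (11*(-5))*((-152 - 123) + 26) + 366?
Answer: 14061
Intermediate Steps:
(11*(-5))*((-152 - 123) + 26) + 366 = -55*(-275 + 26) + 366 = -55*(-249) + 366 = 13695 + 366 = 14061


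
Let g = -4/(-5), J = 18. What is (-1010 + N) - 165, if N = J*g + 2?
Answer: -5793/5 ≈ -1158.6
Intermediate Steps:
g = 4/5 (g = -4*(-1/5) = 4/5 ≈ 0.80000)
N = 82/5 (N = 18*(4/5) + 2 = 72/5 + 2 = 82/5 ≈ 16.400)
(-1010 + N) - 165 = (-1010 + 82/5) - 165 = -4968/5 - 165 = -5793/5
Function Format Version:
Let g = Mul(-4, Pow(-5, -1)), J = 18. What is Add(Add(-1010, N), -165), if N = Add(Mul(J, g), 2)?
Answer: Rational(-5793, 5) ≈ -1158.6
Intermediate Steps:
g = Rational(4, 5) (g = Mul(-4, Rational(-1, 5)) = Rational(4, 5) ≈ 0.80000)
N = Rational(82, 5) (N = Add(Mul(18, Rational(4, 5)), 2) = Add(Rational(72, 5), 2) = Rational(82, 5) ≈ 16.400)
Add(Add(-1010, N), -165) = Add(Add(-1010, Rational(82, 5)), -165) = Add(Rational(-4968, 5), -165) = Rational(-5793, 5)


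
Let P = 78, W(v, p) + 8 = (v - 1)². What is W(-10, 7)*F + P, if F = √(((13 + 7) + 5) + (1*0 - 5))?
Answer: 78 + 226*√5 ≈ 583.35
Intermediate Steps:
W(v, p) = -8 + (-1 + v)² (W(v, p) = -8 + (v - 1)² = -8 + (-1 + v)²)
F = 2*√5 (F = √((20 + 5) + (0 - 5)) = √(25 - 5) = √20 = 2*√5 ≈ 4.4721)
W(-10, 7)*F + P = (-8 + (-1 - 10)²)*(2*√5) + 78 = (-8 + (-11)²)*(2*√5) + 78 = (-8 + 121)*(2*√5) + 78 = 113*(2*√5) + 78 = 226*√5 + 78 = 78 + 226*√5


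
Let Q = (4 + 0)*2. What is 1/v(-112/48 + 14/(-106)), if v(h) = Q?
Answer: ⅛ ≈ 0.12500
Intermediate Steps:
Q = 8 (Q = 4*2 = 8)
v(h) = 8
1/v(-112/48 + 14/(-106)) = 1/8 = ⅛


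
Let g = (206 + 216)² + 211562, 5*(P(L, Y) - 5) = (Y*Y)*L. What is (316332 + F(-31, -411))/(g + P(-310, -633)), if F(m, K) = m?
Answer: -316301/24453067 ≈ -0.012935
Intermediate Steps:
P(L, Y) = 5 + L*Y²/5 (P(L, Y) = 5 + ((Y*Y)*L)/5 = 5 + (Y²*L)/5 = 5 + (L*Y²)/5 = 5 + L*Y²/5)
g = 389646 (g = 422² + 211562 = 178084 + 211562 = 389646)
(316332 + F(-31, -411))/(g + P(-310, -633)) = (316332 - 31)/(389646 + (5 + (⅕)*(-310)*(-633)²)) = 316301/(389646 + (5 + (⅕)*(-310)*400689)) = 316301/(389646 + (5 - 24842718)) = 316301/(389646 - 24842713) = 316301/(-24453067) = 316301*(-1/24453067) = -316301/24453067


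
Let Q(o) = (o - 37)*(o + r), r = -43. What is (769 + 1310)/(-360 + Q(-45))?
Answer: 2079/6856 ≈ 0.30324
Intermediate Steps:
Q(o) = (-43 + o)*(-37 + o) (Q(o) = (o - 37)*(o - 43) = (-37 + o)*(-43 + o) = (-43 + o)*(-37 + o))
(769 + 1310)/(-360 + Q(-45)) = (769 + 1310)/(-360 + (1591 + (-45)² - 80*(-45))) = 2079/(-360 + (1591 + 2025 + 3600)) = 2079/(-360 + 7216) = 2079/6856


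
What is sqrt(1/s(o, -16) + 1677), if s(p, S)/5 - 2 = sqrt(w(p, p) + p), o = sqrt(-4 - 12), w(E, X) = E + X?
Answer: sqrt(10)*sqrt((16771 + 16770*sqrt(3)*sqrt(I))/(1 + sqrt(3)*sqrt(I)))/10 ≈ 40.952 - 0.00023186*I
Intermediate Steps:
o = 4*I (o = sqrt(-16) = 4*I ≈ 4.0*I)
s(p, S) = 10 + 5*sqrt(3)*sqrt(p) (s(p, S) = 10 + 5*sqrt((p + p) + p) = 10 + 5*sqrt(2*p + p) = 10 + 5*sqrt(3*p) = 10 + 5*(sqrt(3)*sqrt(p)) = 10 + 5*sqrt(3)*sqrt(p))
sqrt(1/s(o, -16) + 1677) = sqrt(1/(10 + 5*sqrt(3)*sqrt(4*I)) + 1677) = sqrt(1/(10 + 5*sqrt(3)*(2*sqrt(I))) + 1677) = sqrt(1/(10 + 10*sqrt(3)*sqrt(I)) + 1677) = sqrt(1677 + 1/(10 + 10*sqrt(3)*sqrt(I)))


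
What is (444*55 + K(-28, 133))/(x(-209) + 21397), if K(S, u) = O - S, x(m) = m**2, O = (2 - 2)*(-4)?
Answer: 12224/32539 ≈ 0.37567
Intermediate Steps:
O = 0 (O = 0*(-4) = 0)
K(S, u) = -S (K(S, u) = 0 - S = -S)
(444*55 + K(-28, 133))/(x(-209) + 21397) = (444*55 - 1*(-28))/((-209)**2 + 21397) = (24420 + 28)/(43681 + 21397) = 24448/65078 = 24448*(1/65078) = 12224/32539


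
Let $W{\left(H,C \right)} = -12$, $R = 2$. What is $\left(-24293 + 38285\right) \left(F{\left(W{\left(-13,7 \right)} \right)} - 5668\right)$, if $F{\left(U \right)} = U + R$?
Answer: $-79446576$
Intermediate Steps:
$F{\left(U \right)} = 2 + U$ ($F{\left(U \right)} = U + 2 = 2 + U$)
$\left(-24293 + 38285\right) \left(F{\left(W{\left(-13,7 \right)} \right)} - 5668\right) = \left(-24293 + 38285\right) \left(\left(2 - 12\right) - 5668\right) = 13992 \left(-10 - 5668\right) = 13992 \left(-5678\right) = -79446576$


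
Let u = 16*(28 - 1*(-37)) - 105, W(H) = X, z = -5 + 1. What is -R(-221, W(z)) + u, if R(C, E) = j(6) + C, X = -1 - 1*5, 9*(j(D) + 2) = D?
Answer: 3472/3 ≈ 1157.3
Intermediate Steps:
j(D) = -2 + D/9
z = -4
X = -6 (X = -1 - 5 = -6)
W(H) = -6
R(C, E) = -4/3 + C (R(C, E) = (-2 + (⅑)*6) + C = (-2 + ⅔) + C = -4/3 + C)
u = 935 (u = 16*(28 + 37) - 105 = 16*65 - 105 = 1040 - 105 = 935)
-R(-221, W(z)) + u = -(-4/3 - 221) + 935 = -1*(-667/3) + 935 = 667/3 + 935 = 3472/3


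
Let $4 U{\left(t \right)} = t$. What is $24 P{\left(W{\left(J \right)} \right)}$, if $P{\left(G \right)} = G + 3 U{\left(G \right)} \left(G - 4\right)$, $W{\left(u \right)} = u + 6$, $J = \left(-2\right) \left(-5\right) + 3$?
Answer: $5586$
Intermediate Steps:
$U{\left(t \right)} = \frac{t}{4}$
$J = 13$ ($J = 10 + 3 = 13$)
$W{\left(u \right)} = 6 + u$
$P{\left(G \right)} = G + \frac{3 G \left(-4 + G\right)}{4}$ ($P{\left(G \right)} = G + 3 \frac{G}{4} \left(G - 4\right) = G + 3 \frac{G}{4} \left(-4 + G\right) = G + 3 \frac{G \left(-4 + G\right)}{4} = G + \frac{3 G \left(-4 + G\right)}{4}$)
$24 P{\left(W{\left(J \right)} \right)} = 24 \frac{\left(6 + 13\right) \left(-8 + 3 \left(6 + 13\right)\right)}{4} = 24 \cdot \frac{1}{4} \cdot 19 \left(-8 + 3 \cdot 19\right) = 24 \cdot \frac{1}{4} \cdot 19 \left(-8 + 57\right) = 24 \cdot \frac{1}{4} \cdot 19 \cdot 49 = 24 \cdot \frac{931}{4} = 5586$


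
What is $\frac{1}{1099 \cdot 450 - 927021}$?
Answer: $- \frac{1}{432471} \approx -2.3123 \cdot 10^{-6}$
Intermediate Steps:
$\frac{1}{1099 \cdot 450 - 927021} = \frac{1}{494550 - 927021} = \frac{1}{-432471} = - \frac{1}{432471}$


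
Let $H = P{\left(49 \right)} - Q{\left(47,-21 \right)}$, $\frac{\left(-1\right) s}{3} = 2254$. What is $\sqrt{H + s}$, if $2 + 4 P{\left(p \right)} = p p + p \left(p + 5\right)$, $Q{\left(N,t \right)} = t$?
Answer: $\frac{i \sqrt{21919}}{2} \approx 74.025 i$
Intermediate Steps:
$s = -6762$ ($s = \left(-3\right) 2254 = -6762$)
$P{\left(p \right)} = - \frac{1}{2} + \frac{p^{2}}{4} + \frac{p \left(5 + p\right)}{4}$ ($P{\left(p \right)} = - \frac{1}{2} + \frac{p p + p \left(p + 5\right)}{4} = - \frac{1}{2} + \frac{p^{2} + p \left(5 + p\right)}{4} = - \frac{1}{2} + \left(\frac{p^{2}}{4} + \frac{p \left(5 + p\right)}{4}\right) = - \frac{1}{2} + \frac{p^{2}}{4} + \frac{p \left(5 + p\right)}{4}$)
$H = \frac{5129}{4}$ ($H = \left(- \frac{1}{2} + \frac{49^{2}}{2} + \frac{5}{4} \cdot 49\right) - -21 = \left(- \frac{1}{2} + \frac{1}{2} \cdot 2401 + \frac{245}{4}\right) + 21 = \left(- \frac{1}{2} + \frac{2401}{2} + \frac{245}{4}\right) + 21 = \frac{5045}{4} + 21 = \frac{5129}{4} \approx 1282.3$)
$\sqrt{H + s} = \sqrt{\frac{5129}{4} - 6762} = \sqrt{- \frac{21919}{4}} = \frac{i \sqrt{21919}}{2}$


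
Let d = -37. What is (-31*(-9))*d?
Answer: -10323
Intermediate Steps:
(-31*(-9))*d = -31*(-9)*(-37) = 279*(-37) = -10323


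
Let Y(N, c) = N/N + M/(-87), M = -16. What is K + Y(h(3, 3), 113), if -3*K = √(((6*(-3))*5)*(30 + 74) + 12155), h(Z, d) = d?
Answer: 103/87 - √2795/3 ≈ -16.439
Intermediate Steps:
Y(N, c) = 103/87 (Y(N, c) = N/N - 16/(-87) = 1 - 16*(-1/87) = 1 + 16/87 = 103/87)
K = -√2795/3 (K = -√(((6*(-3))*5)*(30 + 74) + 12155)/3 = -√(-18*5*104 + 12155)/3 = -√(-90*104 + 12155)/3 = -√(-9360 + 12155)/3 = -√2795/3 ≈ -17.623)
K + Y(h(3, 3), 113) = -√2795/3 + 103/87 = 103/87 - √2795/3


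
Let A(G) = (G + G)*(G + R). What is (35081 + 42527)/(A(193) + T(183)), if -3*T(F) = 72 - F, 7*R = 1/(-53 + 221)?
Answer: 45633504/43826773 ≈ 1.0412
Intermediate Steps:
R = 1/1176 (R = 1/(7*(-53 + 221)) = (⅐)/168 = (⅐)*(1/168) = 1/1176 ≈ 0.00085034)
T(F) = -24 + F/3 (T(F) = -(72 - F)/3 = -24 + F/3)
A(G) = 2*G*(1/1176 + G) (A(G) = (G + G)*(G + 1/1176) = (2*G)*(1/1176 + G) = 2*G*(1/1176 + G))
(35081 + 42527)/(A(193) + T(183)) = (35081 + 42527)/((1/588)*193*(1 + 1176*193) + (-24 + (⅓)*183)) = 77608/((1/588)*193*(1 + 226968) + (-24 + 61)) = 77608/((1/588)*193*226969 + 37) = 77608/(43805017/588 + 37) = 77608/(43826773/588) = 77608*(588/43826773) = 45633504/43826773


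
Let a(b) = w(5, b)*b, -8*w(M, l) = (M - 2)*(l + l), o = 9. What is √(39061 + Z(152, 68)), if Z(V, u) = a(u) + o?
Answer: √35602 ≈ 188.68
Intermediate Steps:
w(M, l) = -l*(-2 + M)/4 (w(M, l) = -(M - 2)*(l + l)/8 = -(-2 + M)*2*l/8 = -l*(-2 + M)/4)
a(b) = -3*b²/4 (a(b) = (b*(2 - 1*5)/4)*b = (b*(2 - 5)/4)*b = ((¼)*b*(-3))*b = (-3*b/4)*b = -3*b²/4)
Z(V, u) = 9 - 3*u²/4 (Z(V, u) = -3*u²/4 + 9 = 9 - 3*u²/4)
√(39061 + Z(152, 68)) = √(39061 + (9 - ¾*68²)) = √(39061 + (9 - ¾*4624)) = √(39061 + (9 - 3468)) = √(39061 - 3459) = √35602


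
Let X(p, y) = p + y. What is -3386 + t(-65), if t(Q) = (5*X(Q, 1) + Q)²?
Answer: 144839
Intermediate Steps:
t(Q) = (5 + 6*Q)² (t(Q) = (5*(Q + 1) + Q)² = (5*(1 + Q) + Q)² = ((5 + 5*Q) + Q)² = (5 + 6*Q)²)
-3386 + t(-65) = -3386 + (5 + 6*(-65))² = -3386 + (5 - 390)² = -3386 + (-385)² = -3386 + 148225 = 144839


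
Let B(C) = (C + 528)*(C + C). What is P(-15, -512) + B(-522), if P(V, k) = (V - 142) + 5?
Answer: -6416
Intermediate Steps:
P(V, k) = -137 + V (P(V, k) = (-142 + V) + 5 = -137 + V)
B(C) = 2*C*(528 + C) (B(C) = (528 + C)*(2*C) = 2*C*(528 + C))
P(-15, -512) + B(-522) = (-137 - 15) + 2*(-522)*(528 - 522) = -152 + 2*(-522)*6 = -152 - 6264 = -6416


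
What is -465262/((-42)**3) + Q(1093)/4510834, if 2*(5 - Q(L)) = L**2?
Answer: 18343441441/2983916691 ≈ 6.1474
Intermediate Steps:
Q(L) = 5 - L**2/2
-465262/((-42)**3) + Q(1093)/4510834 = -465262/((-42)**3) + (5 - 1/2*1093**2)/4510834 = -465262/(-74088) + (5 - 1/2*1194649)*(1/4510834) = -465262*(-1/74088) + (5 - 1194649/2)*(1/4510834) = 33233/5292 - 1194639/2*1/4510834 = 33233/5292 - 1194639/9021668 = 18343441441/2983916691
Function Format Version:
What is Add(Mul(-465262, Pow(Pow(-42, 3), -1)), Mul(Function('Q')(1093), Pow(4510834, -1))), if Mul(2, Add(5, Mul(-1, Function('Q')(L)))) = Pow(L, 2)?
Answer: Rational(18343441441, 2983916691) ≈ 6.1474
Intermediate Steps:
Function('Q')(L) = Add(5, Mul(Rational(-1, 2), Pow(L, 2)))
Add(Mul(-465262, Pow(Pow(-42, 3), -1)), Mul(Function('Q')(1093), Pow(4510834, -1))) = Add(Mul(-465262, Pow(Pow(-42, 3), -1)), Mul(Add(5, Mul(Rational(-1, 2), Pow(1093, 2))), Pow(4510834, -1))) = Add(Mul(-465262, Pow(-74088, -1)), Mul(Add(5, Mul(Rational(-1, 2), 1194649)), Rational(1, 4510834))) = Add(Mul(-465262, Rational(-1, 74088)), Mul(Add(5, Rational(-1194649, 2)), Rational(1, 4510834))) = Add(Rational(33233, 5292), Mul(Rational(-1194639, 2), Rational(1, 4510834))) = Add(Rational(33233, 5292), Rational(-1194639, 9021668)) = Rational(18343441441, 2983916691)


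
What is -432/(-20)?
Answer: 108/5 ≈ 21.600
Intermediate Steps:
-432/(-20) = -1/20*(-432) = 108/5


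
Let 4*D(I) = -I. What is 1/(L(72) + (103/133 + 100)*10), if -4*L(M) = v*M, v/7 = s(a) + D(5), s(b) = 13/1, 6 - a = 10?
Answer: -266/125753 ≈ -0.0021153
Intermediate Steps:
a = -4 (a = 6 - 1*10 = 6 - 10 = -4)
s(b) = 13 (s(b) = 13*1 = 13)
D(I) = -I/4 (D(I) = (-I)/4 = -I/4)
v = 329/4 (v = 7*(13 - ¼*5) = 7*(13 - 5/4) = 7*(47/4) = 329/4 ≈ 82.250)
L(M) = -329*M/16
1/(L(72) + (103/133 + 100)*10) = 1/(-329/16*72 + (103/133 + 100)*10) = 1/(-2961/2 + (103*(1/133) + 100)*10) = 1/(-2961/2 + (103/133 + 100)*10) = 1/(-2961/2 + (13403/133)*10) = 1/(-2961/2 + 134030/133) = 1/(-125753/266) = -266/125753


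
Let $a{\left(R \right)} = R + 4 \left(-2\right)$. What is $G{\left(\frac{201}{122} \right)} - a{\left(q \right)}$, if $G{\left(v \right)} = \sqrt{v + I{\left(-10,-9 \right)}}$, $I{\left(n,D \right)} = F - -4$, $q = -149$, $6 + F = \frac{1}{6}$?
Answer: $157 + \frac{i \sqrt{6222}}{183} \approx 157.0 + 0.43104 i$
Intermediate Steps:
$F = - \frac{35}{6}$ ($F = -6 + \frac{1}{6} = - \frac{35}{6} \approx -5.8333$)
$I{\left(n,D \right)} = - \frac{11}{6}$ ($I{\left(n,D \right)} = - \frac{35}{6} - -4 = - \frac{35}{6} + 4 = - \frac{11}{6}$)
$G{\left(v \right)} = \sqrt{- \frac{11}{6} + v}$ ($G{\left(v \right)} = \sqrt{v - \frac{11}{6}} = \sqrt{- \frac{11}{6} + v}$)
$a{\left(R \right)} = -8 + R$ ($a{\left(R \right)} = R - 8 = -8 + R$)
$G{\left(\frac{201}{122} \right)} - a{\left(q \right)} = \frac{\sqrt{-66 + 36 \cdot \frac{201}{122}}}{6} - \left(-8 - 149\right) = \frac{\sqrt{-66 + 36 \cdot 201 \cdot \frac{1}{122}}}{6} - -157 = \frac{\sqrt{-66 + 36 \cdot \frac{201}{122}}}{6} + 157 = \frac{\sqrt{-66 + \frac{3618}{61}}}{6} + 157 = \frac{\sqrt{- \frac{408}{61}}}{6} + 157 = \frac{\frac{2}{61} i \sqrt{6222}}{6} + 157 = \frac{i \sqrt{6222}}{183} + 157 = 157 + \frac{i \sqrt{6222}}{183}$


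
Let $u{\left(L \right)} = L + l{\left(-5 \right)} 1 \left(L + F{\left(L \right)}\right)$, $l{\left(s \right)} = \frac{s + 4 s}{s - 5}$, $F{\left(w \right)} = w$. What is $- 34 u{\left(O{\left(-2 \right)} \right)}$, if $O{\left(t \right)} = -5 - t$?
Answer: $612$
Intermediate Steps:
$l{\left(s \right)} = \frac{5 s}{-5 + s}$
$u{\left(L \right)} = 6 L$ ($u{\left(L \right)} = L + 5 \left(-5\right) \frac{1}{-5 - 5} \cdot 1 \left(L + L\right) = L + 5 \left(-5\right) \frac{1}{-10} \cdot 1 \cdot 2 L = L + 5 \left(-5\right) \left(- \frac{1}{10}\right) 2 L = L + \frac{5 \cdot 2 L}{2} = L + 5 L = 6 L$)
$- 34 u{\left(O{\left(-2 \right)} \right)} = - 34 \cdot 6 \left(-5 - -2\right) = - 34 \cdot 6 \left(-5 + 2\right) = - 34 \cdot 6 \left(-3\right) = \left(-34\right) \left(-18\right) = 612$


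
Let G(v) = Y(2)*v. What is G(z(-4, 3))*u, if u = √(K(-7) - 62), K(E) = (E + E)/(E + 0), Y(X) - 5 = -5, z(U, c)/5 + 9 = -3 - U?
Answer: 0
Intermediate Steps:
z(U, c) = -60 - 5*U (z(U, c) = -45 + 5*(-3 - U) = -45 + (-15 - 5*U) = -60 - 5*U)
Y(X) = 0 (Y(X) = 5 - 5 = 0)
K(E) = 2 (K(E) = (2*E)/E = 2)
G(v) = 0 (G(v) = 0*v = 0)
u = 2*I*√15 (u = √(2 - 62) = √(-60) = 2*I*√15 ≈ 7.746*I)
G(z(-4, 3))*u = 0*(2*I*√15) = 0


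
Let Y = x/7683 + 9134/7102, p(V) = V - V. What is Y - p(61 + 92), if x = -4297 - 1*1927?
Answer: 12986837/27282333 ≈ 0.47602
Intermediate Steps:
x = -6224 (x = -4297 - 1927 = -6224)
p(V) = 0
Y = 12986837/27282333 (Y = -6224/7683 + 9134/7102 = -6224*1/7683 + 9134*(1/7102) = -6224/7683 + 4567/3551 = 12986837/27282333 ≈ 0.47602)
Y - p(61 + 92) = 12986837/27282333 - 1*0 = 12986837/27282333 + 0 = 12986837/27282333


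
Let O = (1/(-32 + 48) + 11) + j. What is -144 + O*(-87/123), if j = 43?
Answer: -119549/656 ≈ -182.24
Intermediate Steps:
O = 865/16 (O = (1/(-32 + 48) + 11) + 43 = (1/16 + 11) + 43 = 177/16 + 43 = 865/16 ≈ 54.063)
-144 + O*(-87/123) = -144 + 865*(-87/123)/16 = -144 + 865*(-87*1/123)/16 = -144 + (865/16)*(-29/41) = -144 - 25085/656 = -119549/656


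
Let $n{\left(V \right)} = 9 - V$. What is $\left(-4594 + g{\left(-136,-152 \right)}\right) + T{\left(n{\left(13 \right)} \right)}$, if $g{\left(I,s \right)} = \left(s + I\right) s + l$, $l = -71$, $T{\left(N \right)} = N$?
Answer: $39107$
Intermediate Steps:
$g{\left(I,s \right)} = -71 + s \left(I + s\right)$ ($g{\left(I,s \right)} = \left(s + I\right) s - 71 = \left(I + s\right) s - 71 = s \left(I + s\right) - 71 = -71 + s \left(I + s\right)$)
$\left(-4594 + g{\left(-136,-152 \right)}\right) + T{\left(n{\left(13 \right)} \right)} = \left(-4594 - \left(-20601 - 23104\right)\right) + \left(9 - 13\right) = \left(-4594 + \left(-71 + 23104 + 20672\right)\right) + \left(9 - 13\right) = \left(-4594 + 43705\right) - 4 = 39111 - 4 = 39107$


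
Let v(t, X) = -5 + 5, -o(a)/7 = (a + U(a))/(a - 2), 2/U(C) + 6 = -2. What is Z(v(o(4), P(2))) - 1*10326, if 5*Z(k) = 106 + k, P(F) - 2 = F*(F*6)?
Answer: -51524/5 ≈ -10305.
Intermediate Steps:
U(C) = -1/4 (U(C) = 2/(-6 - 2) = 2/(-8) = 2*(-1/8) = -1/4)
o(a) = -7*(-1/4 + a)/(-2 + a) (o(a) = -7*(a - 1/4)/(a - 2) = -7*(-1/4 + a)/(-2 + a))
P(F) = 2 + 6*F**2 (P(F) = 2 + F*(F*6) = 2 + F*(6*F) = 2 + 6*F**2)
v(t, X) = 0
Z(k) = 106/5 + k/5 (Z(k) = (106 + k)/5 = 106/5 + k/5)
Z(v(o(4), P(2))) - 1*10326 = (106/5 + (1/5)*0) - 1*10326 = (106/5 + 0) - 10326 = 106/5 - 10326 = -51524/5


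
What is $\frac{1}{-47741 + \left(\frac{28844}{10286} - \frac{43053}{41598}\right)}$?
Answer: $- \frac{71312838}{3404420030699} \approx -2.0947 \cdot 10^{-5}$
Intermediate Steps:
$\frac{1}{-47741 + \left(\frac{28844}{10286} - \frac{43053}{41598}\right)} = \frac{1}{-47741 + \left(28844 \cdot \frac{1}{10286} - \frac{14351}{13866}\right)} = \frac{1}{-47741 + \left(\frac{14422}{5143} - \frac{14351}{13866}\right)} = \frac{1}{-47741 + \frac{126168259}{71312838}} = \frac{1}{- \frac{3404420030699}{71312838}} = - \frac{71312838}{3404420030699}$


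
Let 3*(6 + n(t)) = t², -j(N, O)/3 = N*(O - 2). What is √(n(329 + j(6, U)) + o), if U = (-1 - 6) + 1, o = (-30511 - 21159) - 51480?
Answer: I*√257217/3 ≈ 169.06*I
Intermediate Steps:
o = -103150 (o = -51670 - 51480 = -103150)
U = -6 (U = -7 + 1 = -6)
j(N, O) = -3*N*(-2 + O) (j(N, O) = -3*N*(O - 2) = -3*N*(-2 + O))
n(t) = -6 + t²/3
√(n(329 + j(6, U)) + o) = √((-6 + (329 + 3*6*(2 - 1*(-6)))²/3) - 103150) = √((-6 + (329 + 3*6*(2 + 6))²/3) - 103150) = √((-6 + (329 + 3*6*8)²/3) - 103150) = √((-6 + (329 + 144)²/3) - 103150) = √((-6 + (⅓)*473²) - 103150) = √((-6 + (⅓)*223729) - 103150) = √((-6 + 223729/3) - 103150) = √(223711/3 - 103150) = √(-85739/3) = I*√257217/3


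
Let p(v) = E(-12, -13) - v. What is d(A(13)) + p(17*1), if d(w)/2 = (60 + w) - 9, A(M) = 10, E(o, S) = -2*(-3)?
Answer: 111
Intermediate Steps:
E(o, S) = 6
p(v) = 6 - v
d(w) = 102 + 2*w (d(w) = 2*((60 + w) - 9) = 2*(51 + w) = 102 + 2*w)
d(A(13)) + p(17*1) = (102 + 2*10) + (6 - 17) = (102 + 20) + (6 - 1*17) = 122 + (6 - 17) = 122 - 11 = 111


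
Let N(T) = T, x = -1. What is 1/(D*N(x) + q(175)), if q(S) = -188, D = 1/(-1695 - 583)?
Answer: -2278/428263 ≈ -0.0053192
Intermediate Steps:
D = -1/2278 (D = 1/(-2278) = -1/2278 ≈ -0.00043898)
1/(D*N(x) + q(175)) = 1/(-1/2278*(-1) - 188) = 1/(1/2278 - 188) = 1/(-428263/2278) = -2278/428263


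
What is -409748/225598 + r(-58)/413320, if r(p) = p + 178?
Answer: -2116624645/1165552067 ≈ -1.8160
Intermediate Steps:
r(p) = 178 + p
-409748/225598 + r(-58)/413320 = -409748/225598 + (178 - 58)/413320 = -409748*1/225598 + 120*(1/413320) = -204874/112799 + 3/10333 = -2116624645/1165552067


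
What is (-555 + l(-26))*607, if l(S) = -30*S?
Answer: 136575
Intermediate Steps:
(-555 + l(-26))*607 = (-555 - 30*(-26))*607 = (-555 + 780)*607 = 225*607 = 136575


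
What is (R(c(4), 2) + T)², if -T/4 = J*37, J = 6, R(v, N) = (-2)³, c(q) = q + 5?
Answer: 802816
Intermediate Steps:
c(q) = 5 + q
R(v, N) = -8
T = -888 (T = -24*37 = -4*222 = -888)
(R(c(4), 2) + T)² = (-8 - 888)² = (-896)² = 802816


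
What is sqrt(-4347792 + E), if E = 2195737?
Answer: I*sqrt(2152055) ≈ 1467.0*I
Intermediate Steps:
sqrt(-4347792 + E) = sqrt(-4347792 + 2195737) = sqrt(-2152055) = I*sqrt(2152055)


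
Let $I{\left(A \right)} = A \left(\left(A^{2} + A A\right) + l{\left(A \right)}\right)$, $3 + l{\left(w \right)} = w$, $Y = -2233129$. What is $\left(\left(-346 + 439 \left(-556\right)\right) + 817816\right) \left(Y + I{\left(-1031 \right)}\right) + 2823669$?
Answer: $-1257431284802933$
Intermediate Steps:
$l{\left(w \right)} = -3 + w$
$I{\left(A \right)} = A \left(-3 + A + 2 A^{2}\right)$ ($I{\left(A \right)} = A \left(\left(A^{2} + A A\right) + \left(-3 + A\right)\right) = A \left(\left(A^{2} + A^{2}\right) + \left(-3 + A\right)\right) = A \left(2 A^{2} + \left(-3 + A\right)\right) = A \left(-3 + A + 2 A^{2}\right)$)
$\left(\left(-346 + 439 \left(-556\right)\right) + 817816\right) \left(Y + I{\left(-1031 \right)}\right) + 2823669 = \left(\left(-346 + 439 \left(-556\right)\right) + 817816\right) \left(-2233129 - 1031 \left(-3 - 1031 + 2 \left(-1031\right)^{2}\right)\right) + 2823669 = \left(\left(-346 - 244084\right) + 817816\right) \left(-2233129 - 1031 \left(-3 - 1031 + 2 \cdot 1062961\right)\right) + 2823669 = \left(-244430 + 817816\right) \left(-2233129 - 1031 \left(-3 - 1031 + 2125922\right)\right) + 2823669 = 573386 \left(-2233129 - 2190759528\right) + 2823669 = 573386 \left(-2192992657\right) + 2823669 = -1257431287626602 + 2823669 = -1257431284802933$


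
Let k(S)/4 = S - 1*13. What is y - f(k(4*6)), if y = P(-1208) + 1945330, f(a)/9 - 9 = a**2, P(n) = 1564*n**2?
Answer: 2284216721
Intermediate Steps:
k(S) = -52 + 4*S (k(S) = 4*(S - 1*13) = 4*(S - 13) = 4*(-13 + S) = -52 + 4*S)
f(a) = 81 + 9*a**2
y = 2284234226 (y = 1564*(-1208)**2 + 1945330 = 1564*1459264 + 1945330 = 2282288896 + 1945330 = 2284234226)
y - f(k(4*6)) = 2284234226 - (81 + 9*(-52 + 4*(4*6))**2) = 2284234226 - (81 + 9*(-52 + 4*24)**2) = 2284234226 - (81 + 9*(-52 + 96)**2) = 2284234226 - (81 + 9*44**2) = 2284234226 - (81 + 9*1936) = 2284234226 - (81 + 17424) = 2284234226 - 1*17505 = 2284234226 - 17505 = 2284216721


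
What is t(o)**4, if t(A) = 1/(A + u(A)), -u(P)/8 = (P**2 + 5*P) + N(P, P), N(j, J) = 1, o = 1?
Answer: 1/9150625 ≈ 1.0928e-7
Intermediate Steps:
u(P) = -8 - 40*P - 8*P**2 (u(P) = -8*((P**2 + 5*P) + 1) = -8*(1 + P**2 + 5*P) = -8 - 40*P - 8*P**2)
t(A) = 1/(-8 - 39*A - 8*A**2) (t(A) = 1/(A + (-8 - 40*A - 8*A**2)) = 1/(-8 - 39*A - 8*A**2))
t(o)**4 = (-1/(8 + 8*1**2 + 39*1))**4 = (-1/(8 + 8*1 + 39))**4 = (-1/(8 + 8 + 39))**4 = (-1/55)**4 = 1/9150625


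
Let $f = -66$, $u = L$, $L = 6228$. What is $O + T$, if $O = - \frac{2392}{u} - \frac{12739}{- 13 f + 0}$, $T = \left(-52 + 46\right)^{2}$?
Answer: $\frac{9248303}{445302} \approx 20.769$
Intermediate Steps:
$u = 6228$
$T = 36$ ($T = \left(-6\right)^{2} = 36$)
$O = - \frac{6782569}{445302}$ ($O = - \frac{2392}{6228} - \frac{12739}{\left(-13\right) \left(-66\right) + 0} = \left(-2392\right) \frac{1}{6228} - \frac{12739}{858 + 0} = - \frac{598}{1557} - \frac{12739}{858} = - \frac{6782569}{445302} \approx -15.231$)
$O + T = - \frac{6782569}{445302} + 36 = \frac{9248303}{445302}$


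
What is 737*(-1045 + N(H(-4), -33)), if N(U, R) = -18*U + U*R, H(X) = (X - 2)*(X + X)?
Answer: -2574341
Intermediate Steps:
H(X) = 2*X*(-2 + X) (H(X) = (-2 + X)*(2*X) = 2*X*(-2 + X))
N(U, R) = -18*U + R*U
737*(-1045 + N(H(-4), -33)) = 737*(-1045 + (2*(-4)*(-2 - 4))*(-18 - 33)) = 737*(-1045 + (2*(-4)*(-6))*(-51)) = 737*(-1045 + 48*(-51)) = 737*(-1045 - 2448) = 737*(-3493) = -2574341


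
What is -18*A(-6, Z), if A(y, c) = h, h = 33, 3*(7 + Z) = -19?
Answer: -594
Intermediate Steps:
Z = -40/3 (Z = -7 + (⅓)*(-19) = -7 - 19/3 = -40/3 ≈ -13.333)
A(y, c) = 33
-18*A(-6, Z) = -18*33 = -594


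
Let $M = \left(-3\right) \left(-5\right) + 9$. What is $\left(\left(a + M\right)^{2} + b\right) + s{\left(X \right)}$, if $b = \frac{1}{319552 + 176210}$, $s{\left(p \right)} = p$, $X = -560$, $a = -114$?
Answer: $\frac{3738045481}{495762} \approx 7540.0$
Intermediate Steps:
$M = 24$ ($M = 15 + 9 = 24$)
$b = \frac{1}{495762} \approx 2.0171 \cdot 10^{-6}$
$\left(\left(a + M\right)^{2} + b\right) + s{\left(X \right)} = \left(\left(-114 + 24\right)^{2} + \frac{1}{495762}\right) - 560 = \left(\left(-90\right)^{2} + \frac{1}{495762}\right) - 560 = \left(8100 + \frac{1}{495762}\right) - 560 = \frac{4015672201}{495762} - 560 = \frac{3738045481}{495762}$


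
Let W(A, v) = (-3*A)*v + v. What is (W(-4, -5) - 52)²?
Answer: 13689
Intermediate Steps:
W(A, v) = v - 3*A*v (W(A, v) = -3*A*v + v = v - 3*A*v)
(W(-4, -5) - 52)² = (-5*(1 - 3*(-4)) - 52)² = (-5*(1 + 12) - 52)² = (-5*13 - 52)² = (-65 - 52)² = (-117)² = 13689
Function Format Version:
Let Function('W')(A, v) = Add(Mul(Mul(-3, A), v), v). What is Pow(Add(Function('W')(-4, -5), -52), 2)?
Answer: 13689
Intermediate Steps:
Function('W')(A, v) = Add(v, Mul(-3, A, v)) (Function('W')(A, v) = Add(Mul(-3, A, v), v) = Add(v, Mul(-3, A, v)))
Pow(Add(Function('W')(-4, -5), -52), 2) = Pow(Add(Mul(-5, Add(1, Mul(-3, -4))), -52), 2) = Pow(Add(Mul(-5, Add(1, 12)), -52), 2) = Pow(Add(Mul(-5, 13), -52), 2) = Pow(Add(-65, -52), 2) = Pow(-117, 2) = 13689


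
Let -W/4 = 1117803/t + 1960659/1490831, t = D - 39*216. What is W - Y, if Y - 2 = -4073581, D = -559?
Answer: 54560514754878451/13392134873 ≈ 4.0741e+6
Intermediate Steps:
Y = -4073579 (Y = 2 - 4073581 = -4073579)
t = -8983 (t = -559 - 39*216 = -559 - 8424 = -8983)
W = 6595371057984/13392134873 (W = -4*(1117803/(-8983) + 1960659/1490831) = -4*(1117803*(-1/8983) + 1960659*(1/1490831)) = -4*(-1117803/8983 + 1960659/1490831) = -4*(-1648842764496/13392134873) = 6595371057984/13392134873 ≈ 492.48)
W - Y = 6595371057984/13392134873 - 1*(-4073579) = 6595371057984/13392134873 + 4073579 = 54560514754878451/13392134873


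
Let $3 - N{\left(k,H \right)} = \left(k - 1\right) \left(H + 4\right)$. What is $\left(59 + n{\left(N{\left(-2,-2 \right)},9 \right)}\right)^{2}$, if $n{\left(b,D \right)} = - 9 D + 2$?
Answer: $400$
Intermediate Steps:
$N{\left(k,H \right)} = 3 - \left(-1 + k\right) \left(4 + H\right)$ ($N{\left(k,H \right)} = 3 - \left(k - 1\right) \left(H + 4\right) = 3 - \left(-1 + k\right) \left(4 + H\right)$)
$n{\left(b,D \right)} = 2 - 9 D$
$\left(59 + n{\left(N{\left(-2,-2 \right)},9 \right)}\right)^{2} = \left(59 + \left(2 - 81\right)\right)^{2} = \left(59 - 79\right)^{2} = \left(-20\right)^{2} = 400$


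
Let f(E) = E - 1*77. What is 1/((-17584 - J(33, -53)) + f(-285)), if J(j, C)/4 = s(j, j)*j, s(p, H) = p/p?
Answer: -1/18078 ≈ -5.5316e-5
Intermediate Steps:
s(p, H) = 1
J(j, C) = 4*j (J(j, C) = 4*(1*j) = 4*j)
f(E) = -77 + E (f(E) = E - 77 = -77 + E)
1/((-17584 - J(33, -53)) + f(-285)) = 1/((-17584 - 4*33) + (-77 - 285)) = 1/((-17584 - 1*132) - 362) = 1/((-17584 - 132) - 362) = 1/(-17716 - 362) = 1/(-18078) = -1/18078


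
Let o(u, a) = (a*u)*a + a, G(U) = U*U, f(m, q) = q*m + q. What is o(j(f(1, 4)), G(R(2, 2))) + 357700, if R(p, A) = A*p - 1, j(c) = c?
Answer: 358357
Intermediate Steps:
f(m, q) = q + m*q (f(m, q) = m*q + q = q + m*q)
R(p, A) = -1 + A*p
G(U) = U²
o(u, a) = a + u*a² (o(u, a) = u*a² + a = a + u*a²)
o(j(f(1, 4)), G(R(2, 2))) + 357700 = (-1 + 2*2)²*(1 + (-1 + 2*2)²*(4*(1 + 1))) + 357700 = (-1 + 4)²*(1 + (-1 + 4)²*(4*2)) + 357700 = 3²*(1 + 3²*8) + 357700 = 9*(1 + 9*8) + 357700 = 9*(1 + 72) + 357700 = 9*73 + 357700 = 657 + 357700 = 358357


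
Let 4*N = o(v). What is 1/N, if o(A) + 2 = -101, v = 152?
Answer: -4/103 ≈ -0.038835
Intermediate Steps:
o(A) = -103 (o(A) = -2 - 101 = -103)
N = -103/4 (N = (¼)*(-103) = -103/4 ≈ -25.750)
1/N = 1/(-103/4) = -4/103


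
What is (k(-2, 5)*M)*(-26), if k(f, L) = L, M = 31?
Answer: -4030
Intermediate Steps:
(k(-2, 5)*M)*(-26) = (5*31)*(-26) = 155*(-26) = -4030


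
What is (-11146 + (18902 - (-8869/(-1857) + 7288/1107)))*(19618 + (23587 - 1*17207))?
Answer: 74296365010/369 ≈ 2.0135e+8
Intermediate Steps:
(-11146 + (18902 - (-8869/(-1857) + 7288/1107)))*(19618 + (23587 - 1*17207)) = (-11146 + (18902 - (-8869*(-1/1857) + 7288*(1/1107))))*(19618 + (23587 - 17207)) = (-11146 + (18902 - (8869/1857 + 7288/1107)))*(19618 + 6380) = (-11146 + (18902 - 1*7783933/685233))*25998 = (-11146 + (18902 - 7783933/685233))*25998 = (-11146 + 12944490233/685233)*25998 = (5306883215/685233)*25998 = 74296365010/369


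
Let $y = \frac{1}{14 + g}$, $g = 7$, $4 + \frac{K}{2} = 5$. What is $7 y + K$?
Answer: $\frac{7}{3} \approx 2.3333$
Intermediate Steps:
$K = 2$ ($K = -8 + 2 \cdot 5 = -8 + 10 = 2$)
$y = \frac{1}{21}$ ($y = \frac{1}{14 + 7} = \frac{1}{21} \approx 0.047619$)
$7 y + K = 7 \cdot \frac{1}{21} + 2 = \frac{1}{3} + 2 = \frac{7}{3}$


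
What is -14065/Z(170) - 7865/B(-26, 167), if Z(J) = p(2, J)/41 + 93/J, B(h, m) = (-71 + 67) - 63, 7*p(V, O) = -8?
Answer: -45778272135/1697177 ≈ -26973.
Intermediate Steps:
p(V, O) = -8/7 (p(V, O) = (⅐)*(-8) = -8/7)
B(h, m) = -67 (B(h, m) = -4 - 63 = -67)
Z(J) = -8/287 + 93/J (Z(J) = -8/7/41 + 93/J = -8/7*1/41 + 93/J = -8/287 + 93/J)
-14065/Z(170) - 7865/B(-26, 167) = -14065/(-8/287 + 93/170) - 7865/(-67) = -14065/(-8/287 + 93*(1/170)) - 7865*(-1/67) = -14065/(-8/287 + 93/170) + 7865/67 = -14065/25331/48790 + 7865/67 = -14065*48790/25331 + 7865/67 = -686231350/25331 + 7865/67 = -45778272135/1697177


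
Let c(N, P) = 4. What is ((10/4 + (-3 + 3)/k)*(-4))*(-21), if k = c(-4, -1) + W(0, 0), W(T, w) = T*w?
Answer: 210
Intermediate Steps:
k = 4 (k = 4 + 0*0 = 4 + 0 = 4)
((10/4 + (-3 + 3)/k)*(-4))*(-21) = ((10/4 + (-3 + 3)/4)*(-4))*(-21) = ((10*(¼) + 0*(¼))*(-4))*(-21) = ((5/2 + 0)*(-4))*(-21) = ((5/2)*(-4))*(-21) = -10*(-21) = 210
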